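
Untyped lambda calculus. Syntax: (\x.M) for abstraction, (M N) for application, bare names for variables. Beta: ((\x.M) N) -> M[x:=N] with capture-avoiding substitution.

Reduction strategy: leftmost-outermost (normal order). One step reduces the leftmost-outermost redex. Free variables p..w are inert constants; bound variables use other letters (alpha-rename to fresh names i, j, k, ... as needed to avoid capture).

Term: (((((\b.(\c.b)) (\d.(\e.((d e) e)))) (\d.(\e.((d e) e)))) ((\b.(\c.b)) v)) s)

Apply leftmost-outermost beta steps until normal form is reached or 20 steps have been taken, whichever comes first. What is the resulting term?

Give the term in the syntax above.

Answer: (v s)

Derivation:
Step 0: (((((\b.(\c.b)) (\d.(\e.((d e) e)))) (\d.(\e.((d e) e)))) ((\b.(\c.b)) v)) s)
Step 1: ((((\c.(\d.(\e.((d e) e)))) (\d.(\e.((d e) e)))) ((\b.(\c.b)) v)) s)
Step 2: (((\d.(\e.((d e) e))) ((\b.(\c.b)) v)) s)
Step 3: ((\e.((((\b.(\c.b)) v) e) e)) s)
Step 4: ((((\b.(\c.b)) v) s) s)
Step 5: (((\c.v) s) s)
Step 6: (v s)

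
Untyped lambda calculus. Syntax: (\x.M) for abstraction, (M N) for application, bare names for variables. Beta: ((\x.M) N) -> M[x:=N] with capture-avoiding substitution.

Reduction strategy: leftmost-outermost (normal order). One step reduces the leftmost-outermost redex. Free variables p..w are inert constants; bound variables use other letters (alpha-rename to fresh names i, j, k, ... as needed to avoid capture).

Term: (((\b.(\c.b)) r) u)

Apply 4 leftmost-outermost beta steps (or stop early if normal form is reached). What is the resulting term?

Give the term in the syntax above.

Step 0: (((\b.(\c.b)) r) u)
Step 1: ((\c.r) u)
Step 2: r
Step 3: (normal form reached)

Answer: r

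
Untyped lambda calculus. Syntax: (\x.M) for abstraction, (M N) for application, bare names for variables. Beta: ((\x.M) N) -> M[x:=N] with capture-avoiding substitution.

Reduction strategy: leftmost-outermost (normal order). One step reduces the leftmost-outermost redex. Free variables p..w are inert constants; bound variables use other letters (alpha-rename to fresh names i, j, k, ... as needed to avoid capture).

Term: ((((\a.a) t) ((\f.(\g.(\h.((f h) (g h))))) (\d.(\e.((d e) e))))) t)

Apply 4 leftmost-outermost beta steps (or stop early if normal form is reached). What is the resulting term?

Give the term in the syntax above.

Answer: ((t (\g.(\h.((h (g h)) (g h))))) t)

Derivation:
Step 0: ((((\a.a) t) ((\f.(\g.(\h.((f h) (g h))))) (\d.(\e.((d e) e))))) t)
Step 1: ((t ((\f.(\g.(\h.((f h) (g h))))) (\d.(\e.((d e) e))))) t)
Step 2: ((t (\g.(\h.(((\d.(\e.((d e) e))) h) (g h))))) t)
Step 3: ((t (\g.(\h.((\e.((h e) e)) (g h))))) t)
Step 4: ((t (\g.(\h.((h (g h)) (g h))))) t)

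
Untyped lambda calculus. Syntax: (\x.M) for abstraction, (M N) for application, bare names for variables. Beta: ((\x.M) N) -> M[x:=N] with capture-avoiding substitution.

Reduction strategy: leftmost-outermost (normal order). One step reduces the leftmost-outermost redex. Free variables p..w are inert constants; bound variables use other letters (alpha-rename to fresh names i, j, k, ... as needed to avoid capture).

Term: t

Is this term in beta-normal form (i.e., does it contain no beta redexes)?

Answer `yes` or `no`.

Term: t
No beta redexes found.

Answer: yes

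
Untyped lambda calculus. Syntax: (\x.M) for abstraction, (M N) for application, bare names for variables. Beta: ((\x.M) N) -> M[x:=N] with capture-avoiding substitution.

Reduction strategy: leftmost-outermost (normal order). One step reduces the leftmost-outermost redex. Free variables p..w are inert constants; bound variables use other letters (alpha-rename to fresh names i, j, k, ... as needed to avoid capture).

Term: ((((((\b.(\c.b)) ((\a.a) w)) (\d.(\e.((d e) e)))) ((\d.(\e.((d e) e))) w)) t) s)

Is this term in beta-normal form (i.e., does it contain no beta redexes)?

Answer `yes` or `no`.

Answer: no

Derivation:
Term: ((((((\b.(\c.b)) ((\a.a) w)) (\d.(\e.((d e) e)))) ((\d.(\e.((d e) e))) w)) t) s)
Found 3 beta redex(es).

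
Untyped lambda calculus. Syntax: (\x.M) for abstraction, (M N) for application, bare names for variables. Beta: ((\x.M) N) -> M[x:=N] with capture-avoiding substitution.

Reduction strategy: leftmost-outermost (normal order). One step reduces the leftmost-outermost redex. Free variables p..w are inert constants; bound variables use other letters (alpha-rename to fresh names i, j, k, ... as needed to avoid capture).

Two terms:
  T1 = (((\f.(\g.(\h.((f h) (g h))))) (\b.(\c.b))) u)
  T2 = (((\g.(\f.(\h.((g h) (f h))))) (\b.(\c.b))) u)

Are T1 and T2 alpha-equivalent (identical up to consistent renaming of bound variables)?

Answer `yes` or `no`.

Term 1: (((\f.(\g.(\h.((f h) (g h))))) (\b.(\c.b))) u)
Term 2: (((\g.(\f.(\h.((g h) (f h))))) (\b.(\c.b))) u)
Alpha-equivalence: compare structure up to binder renaming.
Result: True

Answer: yes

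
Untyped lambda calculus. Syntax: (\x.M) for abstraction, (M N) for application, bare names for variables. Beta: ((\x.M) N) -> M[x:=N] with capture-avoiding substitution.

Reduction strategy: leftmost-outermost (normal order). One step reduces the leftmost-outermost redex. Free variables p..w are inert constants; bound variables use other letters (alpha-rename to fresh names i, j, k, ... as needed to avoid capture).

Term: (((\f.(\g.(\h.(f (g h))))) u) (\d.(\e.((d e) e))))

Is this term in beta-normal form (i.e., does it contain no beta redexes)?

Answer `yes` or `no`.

Term: (((\f.(\g.(\h.(f (g h))))) u) (\d.(\e.((d e) e))))
Found 1 beta redex(es).

Answer: no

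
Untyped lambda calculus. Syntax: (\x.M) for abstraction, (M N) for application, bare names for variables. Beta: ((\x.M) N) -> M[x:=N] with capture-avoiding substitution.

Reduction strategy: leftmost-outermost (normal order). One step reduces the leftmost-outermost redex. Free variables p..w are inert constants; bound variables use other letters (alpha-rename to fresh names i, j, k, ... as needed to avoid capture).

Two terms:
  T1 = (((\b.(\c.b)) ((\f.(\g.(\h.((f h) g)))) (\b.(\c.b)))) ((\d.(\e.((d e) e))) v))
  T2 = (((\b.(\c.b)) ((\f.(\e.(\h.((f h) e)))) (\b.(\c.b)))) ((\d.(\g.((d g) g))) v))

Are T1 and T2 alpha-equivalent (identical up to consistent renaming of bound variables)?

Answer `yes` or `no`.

Answer: yes

Derivation:
Term 1: (((\b.(\c.b)) ((\f.(\g.(\h.((f h) g)))) (\b.(\c.b)))) ((\d.(\e.((d e) e))) v))
Term 2: (((\b.(\c.b)) ((\f.(\e.(\h.((f h) e)))) (\b.(\c.b)))) ((\d.(\g.((d g) g))) v))
Alpha-equivalence: compare structure up to binder renaming.
Result: True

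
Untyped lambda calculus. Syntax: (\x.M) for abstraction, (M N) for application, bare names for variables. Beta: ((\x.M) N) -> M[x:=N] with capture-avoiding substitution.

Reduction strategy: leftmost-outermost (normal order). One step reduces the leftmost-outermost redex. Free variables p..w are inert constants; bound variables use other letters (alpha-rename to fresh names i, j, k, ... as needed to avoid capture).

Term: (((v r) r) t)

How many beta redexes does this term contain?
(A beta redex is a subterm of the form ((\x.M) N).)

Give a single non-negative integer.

Term: (((v r) r) t)
  (no redexes)
Total redexes: 0

Answer: 0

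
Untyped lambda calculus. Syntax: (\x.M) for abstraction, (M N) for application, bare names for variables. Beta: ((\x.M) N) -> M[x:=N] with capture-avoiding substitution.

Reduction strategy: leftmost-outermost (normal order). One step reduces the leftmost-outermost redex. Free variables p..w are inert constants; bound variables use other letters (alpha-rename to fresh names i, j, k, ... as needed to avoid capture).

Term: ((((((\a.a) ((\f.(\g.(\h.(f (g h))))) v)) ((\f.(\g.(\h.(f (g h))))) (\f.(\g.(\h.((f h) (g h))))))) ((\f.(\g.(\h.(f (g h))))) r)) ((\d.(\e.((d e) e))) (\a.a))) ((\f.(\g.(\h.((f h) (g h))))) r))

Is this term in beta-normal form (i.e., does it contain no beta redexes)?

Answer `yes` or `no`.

Term: ((((((\a.a) ((\f.(\g.(\h.(f (g h))))) v)) ((\f.(\g.(\h.(f (g h))))) (\f.(\g.(\h.((f h) (g h))))))) ((\f.(\g.(\h.(f (g h))))) r)) ((\d.(\e.((d e) e))) (\a.a))) ((\f.(\g.(\h.((f h) (g h))))) r))
Found 6 beta redex(es).

Answer: no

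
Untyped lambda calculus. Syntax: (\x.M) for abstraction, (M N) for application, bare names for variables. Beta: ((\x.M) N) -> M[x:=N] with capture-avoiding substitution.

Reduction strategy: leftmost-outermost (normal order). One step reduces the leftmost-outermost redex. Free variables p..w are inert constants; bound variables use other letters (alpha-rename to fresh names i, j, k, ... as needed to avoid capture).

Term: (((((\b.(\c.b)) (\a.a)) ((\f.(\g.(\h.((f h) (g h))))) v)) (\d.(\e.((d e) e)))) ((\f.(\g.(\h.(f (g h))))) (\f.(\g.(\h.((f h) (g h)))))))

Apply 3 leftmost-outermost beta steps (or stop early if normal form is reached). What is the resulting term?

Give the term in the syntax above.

Step 0: (((((\b.(\c.b)) (\a.a)) ((\f.(\g.(\h.((f h) (g h))))) v)) (\d.(\e.((d e) e)))) ((\f.(\g.(\h.(f (g h))))) (\f.(\g.(\h.((f h) (g h)))))))
Step 1: ((((\c.(\a.a)) ((\f.(\g.(\h.((f h) (g h))))) v)) (\d.(\e.((d e) e)))) ((\f.(\g.(\h.(f (g h))))) (\f.(\g.(\h.((f h) (g h)))))))
Step 2: (((\a.a) (\d.(\e.((d e) e)))) ((\f.(\g.(\h.(f (g h))))) (\f.(\g.(\h.((f h) (g h)))))))
Step 3: ((\d.(\e.((d e) e))) ((\f.(\g.(\h.(f (g h))))) (\f.(\g.(\h.((f h) (g h)))))))

Answer: ((\d.(\e.((d e) e))) ((\f.(\g.(\h.(f (g h))))) (\f.(\g.(\h.((f h) (g h)))))))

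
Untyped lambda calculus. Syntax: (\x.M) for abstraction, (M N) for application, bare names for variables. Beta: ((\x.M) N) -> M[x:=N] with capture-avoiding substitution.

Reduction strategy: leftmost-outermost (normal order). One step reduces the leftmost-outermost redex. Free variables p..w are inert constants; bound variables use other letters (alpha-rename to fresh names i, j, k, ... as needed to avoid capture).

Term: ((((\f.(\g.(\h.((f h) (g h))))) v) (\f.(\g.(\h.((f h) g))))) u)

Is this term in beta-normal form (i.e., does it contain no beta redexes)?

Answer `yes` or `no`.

Term: ((((\f.(\g.(\h.((f h) (g h))))) v) (\f.(\g.(\h.((f h) g))))) u)
Found 1 beta redex(es).

Answer: no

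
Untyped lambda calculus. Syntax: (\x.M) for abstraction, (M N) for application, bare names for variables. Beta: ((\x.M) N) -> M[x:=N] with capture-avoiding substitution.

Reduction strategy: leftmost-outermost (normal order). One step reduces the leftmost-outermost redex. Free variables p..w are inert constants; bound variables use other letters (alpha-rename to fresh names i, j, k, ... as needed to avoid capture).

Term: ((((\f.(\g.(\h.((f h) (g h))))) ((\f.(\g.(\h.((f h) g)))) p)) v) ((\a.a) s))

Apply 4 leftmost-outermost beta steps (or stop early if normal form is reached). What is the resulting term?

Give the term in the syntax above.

Answer: (((\g.(\h.((p h) g))) ((\a.a) s)) (v ((\a.a) s)))

Derivation:
Step 0: ((((\f.(\g.(\h.((f h) (g h))))) ((\f.(\g.(\h.((f h) g)))) p)) v) ((\a.a) s))
Step 1: (((\g.(\h.((((\f.(\g.(\h.((f h) g)))) p) h) (g h)))) v) ((\a.a) s))
Step 2: ((\h.((((\f.(\g.(\h.((f h) g)))) p) h) (v h))) ((\a.a) s))
Step 3: ((((\f.(\g.(\h.((f h) g)))) p) ((\a.a) s)) (v ((\a.a) s)))
Step 4: (((\g.(\h.((p h) g))) ((\a.a) s)) (v ((\a.a) s)))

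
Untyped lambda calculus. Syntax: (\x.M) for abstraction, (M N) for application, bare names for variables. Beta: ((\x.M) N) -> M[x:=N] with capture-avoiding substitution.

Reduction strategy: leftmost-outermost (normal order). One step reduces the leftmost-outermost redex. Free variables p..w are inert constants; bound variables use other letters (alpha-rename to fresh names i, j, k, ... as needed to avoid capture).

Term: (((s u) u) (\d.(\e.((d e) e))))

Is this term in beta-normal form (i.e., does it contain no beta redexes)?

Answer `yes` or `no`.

Answer: yes

Derivation:
Term: (((s u) u) (\d.(\e.((d e) e))))
No beta redexes found.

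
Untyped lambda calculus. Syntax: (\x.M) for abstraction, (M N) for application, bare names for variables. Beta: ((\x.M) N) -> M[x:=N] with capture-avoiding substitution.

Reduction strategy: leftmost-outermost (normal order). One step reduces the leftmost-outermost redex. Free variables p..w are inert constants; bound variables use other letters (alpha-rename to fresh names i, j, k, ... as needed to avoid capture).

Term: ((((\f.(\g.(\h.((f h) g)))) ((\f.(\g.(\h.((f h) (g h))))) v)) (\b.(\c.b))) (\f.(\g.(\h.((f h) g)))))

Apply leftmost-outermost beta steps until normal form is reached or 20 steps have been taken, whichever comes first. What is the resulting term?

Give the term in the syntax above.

Step 0: ((((\f.(\g.(\h.((f h) g)))) ((\f.(\g.(\h.((f h) (g h))))) v)) (\b.(\c.b))) (\f.(\g.(\h.((f h) g)))))
Step 1: (((\g.(\h.((((\f.(\g.(\h.((f h) (g h))))) v) h) g))) (\b.(\c.b))) (\f.(\g.(\h.((f h) g)))))
Step 2: ((\h.((((\f.(\g.(\h.((f h) (g h))))) v) h) (\b.(\c.b)))) (\f.(\g.(\h.((f h) g)))))
Step 3: ((((\f.(\g.(\h.((f h) (g h))))) v) (\f.(\g.(\h.((f h) g))))) (\b.(\c.b)))
Step 4: (((\g.(\h.((v h) (g h)))) (\f.(\g.(\h.((f h) g))))) (\b.(\c.b)))
Step 5: ((\h.((v h) ((\f.(\g.(\h.((f h) g)))) h))) (\b.(\c.b)))
Step 6: ((v (\b.(\c.b))) ((\f.(\g.(\h.((f h) g)))) (\b.(\c.b))))
Step 7: ((v (\b.(\c.b))) (\g.(\h.(((\b.(\c.b)) h) g))))
Step 8: ((v (\b.(\c.b))) (\g.(\h.((\c.h) g))))
Step 9: ((v (\b.(\c.b))) (\g.(\h.h)))

Answer: ((v (\b.(\c.b))) (\g.(\h.h)))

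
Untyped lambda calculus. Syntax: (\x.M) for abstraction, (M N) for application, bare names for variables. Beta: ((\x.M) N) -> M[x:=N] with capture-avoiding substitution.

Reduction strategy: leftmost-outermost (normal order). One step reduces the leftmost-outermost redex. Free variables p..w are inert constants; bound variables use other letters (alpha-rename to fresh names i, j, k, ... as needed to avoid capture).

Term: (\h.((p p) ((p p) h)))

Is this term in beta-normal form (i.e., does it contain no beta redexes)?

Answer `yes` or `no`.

Answer: yes

Derivation:
Term: (\h.((p p) ((p p) h)))
No beta redexes found.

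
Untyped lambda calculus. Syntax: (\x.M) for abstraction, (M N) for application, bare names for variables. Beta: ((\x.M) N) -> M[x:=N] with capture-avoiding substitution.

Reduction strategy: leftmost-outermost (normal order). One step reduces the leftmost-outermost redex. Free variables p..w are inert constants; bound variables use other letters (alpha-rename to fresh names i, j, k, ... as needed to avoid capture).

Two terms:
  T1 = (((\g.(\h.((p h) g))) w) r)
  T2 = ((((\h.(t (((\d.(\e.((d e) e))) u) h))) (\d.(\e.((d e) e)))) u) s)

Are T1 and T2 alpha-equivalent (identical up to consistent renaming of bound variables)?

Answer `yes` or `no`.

Term 1: (((\g.(\h.((p h) g))) w) r)
Term 2: ((((\h.(t (((\d.(\e.((d e) e))) u) h))) (\d.(\e.((d e) e)))) u) s)
Alpha-equivalence: compare structure up to binder renaming.
Result: False

Answer: no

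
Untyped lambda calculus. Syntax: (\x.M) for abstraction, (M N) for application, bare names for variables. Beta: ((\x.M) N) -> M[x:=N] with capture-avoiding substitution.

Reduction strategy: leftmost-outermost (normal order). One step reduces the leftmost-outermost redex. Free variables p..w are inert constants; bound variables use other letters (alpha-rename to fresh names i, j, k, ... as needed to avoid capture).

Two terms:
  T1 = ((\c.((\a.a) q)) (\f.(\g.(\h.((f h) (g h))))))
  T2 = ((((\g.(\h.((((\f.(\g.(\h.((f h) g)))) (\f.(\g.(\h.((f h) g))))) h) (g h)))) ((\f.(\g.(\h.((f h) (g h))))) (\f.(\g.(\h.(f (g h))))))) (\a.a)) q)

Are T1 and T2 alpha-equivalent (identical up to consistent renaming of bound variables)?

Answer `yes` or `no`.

Answer: no

Derivation:
Term 1: ((\c.((\a.a) q)) (\f.(\g.(\h.((f h) (g h))))))
Term 2: ((((\g.(\h.((((\f.(\g.(\h.((f h) g)))) (\f.(\g.(\h.((f h) g))))) h) (g h)))) ((\f.(\g.(\h.((f h) (g h))))) (\f.(\g.(\h.(f (g h))))))) (\a.a)) q)
Alpha-equivalence: compare structure up to binder renaming.
Result: False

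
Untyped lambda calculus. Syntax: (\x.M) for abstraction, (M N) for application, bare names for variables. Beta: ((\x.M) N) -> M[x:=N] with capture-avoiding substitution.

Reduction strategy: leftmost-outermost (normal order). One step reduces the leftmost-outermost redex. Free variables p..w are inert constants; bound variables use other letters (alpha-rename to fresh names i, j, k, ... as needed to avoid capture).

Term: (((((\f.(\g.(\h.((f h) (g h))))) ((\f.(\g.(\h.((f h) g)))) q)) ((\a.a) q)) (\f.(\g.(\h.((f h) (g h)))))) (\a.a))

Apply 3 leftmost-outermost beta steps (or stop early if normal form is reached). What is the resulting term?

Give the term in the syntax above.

Step 0: (((((\f.(\g.(\h.((f h) (g h))))) ((\f.(\g.(\h.((f h) g)))) q)) ((\a.a) q)) (\f.(\g.(\h.((f h) (g h)))))) (\a.a))
Step 1: ((((\g.(\h.((((\f.(\g.(\h.((f h) g)))) q) h) (g h)))) ((\a.a) q)) (\f.(\g.(\h.((f h) (g h)))))) (\a.a))
Step 2: (((\h.((((\f.(\g.(\h.((f h) g)))) q) h) (((\a.a) q) h))) (\f.(\g.(\h.((f h) (g h)))))) (\a.a))
Step 3: (((((\f.(\g.(\h.((f h) g)))) q) (\f.(\g.(\h.((f h) (g h)))))) (((\a.a) q) (\f.(\g.(\h.((f h) (g h))))))) (\a.a))

Answer: (((((\f.(\g.(\h.((f h) g)))) q) (\f.(\g.(\h.((f h) (g h)))))) (((\a.a) q) (\f.(\g.(\h.((f h) (g h))))))) (\a.a))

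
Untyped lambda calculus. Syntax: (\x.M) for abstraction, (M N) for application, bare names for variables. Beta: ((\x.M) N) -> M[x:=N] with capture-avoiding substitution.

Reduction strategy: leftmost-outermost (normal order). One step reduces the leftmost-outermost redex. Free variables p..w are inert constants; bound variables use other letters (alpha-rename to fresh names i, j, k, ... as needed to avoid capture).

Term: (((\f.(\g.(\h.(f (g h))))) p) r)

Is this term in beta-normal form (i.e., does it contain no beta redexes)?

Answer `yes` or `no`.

Answer: no

Derivation:
Term: (((\f.(\g.(\h.(f (g h))))) p) r)
Found 1 beta redex(es).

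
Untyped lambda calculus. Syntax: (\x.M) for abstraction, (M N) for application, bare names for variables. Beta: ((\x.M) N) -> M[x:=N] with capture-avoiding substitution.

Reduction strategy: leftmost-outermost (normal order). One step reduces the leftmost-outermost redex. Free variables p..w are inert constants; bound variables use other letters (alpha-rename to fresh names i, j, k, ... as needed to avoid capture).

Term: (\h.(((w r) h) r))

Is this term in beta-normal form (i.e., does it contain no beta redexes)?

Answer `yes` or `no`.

Answer: yes

Derivation:
Term: (\h.(((w r) h) r))
No beta redexes found.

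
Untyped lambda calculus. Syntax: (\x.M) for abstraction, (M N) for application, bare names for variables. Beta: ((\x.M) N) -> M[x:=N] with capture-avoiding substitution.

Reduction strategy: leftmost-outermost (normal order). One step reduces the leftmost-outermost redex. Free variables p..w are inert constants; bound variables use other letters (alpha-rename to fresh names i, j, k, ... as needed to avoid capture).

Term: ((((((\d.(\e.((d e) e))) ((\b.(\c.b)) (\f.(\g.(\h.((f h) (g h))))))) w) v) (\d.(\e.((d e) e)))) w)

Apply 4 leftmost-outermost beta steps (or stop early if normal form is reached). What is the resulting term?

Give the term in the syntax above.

Step 0: ((((((\d.(\e.((d e) e))) ((\b.(\c.b)) (\f.(\g.(\h.((f h) (g h))))))) w) v) (\d.(\e.((d e) e)))) w)
Step 1: (((((\e.((((\b.(\c.b)) (\f.(\g.(\h.((f h) (g h)))))) e) e)) w) v) (\d.(\e.((d e) e)))) w)
Step 2: (((((((\b.(\c.b)) (\f.(\g.(\h.((f h) (g h)))))) w) w) v) (\d.(\e.((d e) e)))) w)
Step 3: ((((((\c.(\f.(\g.(\h.((f h) (g h)))))) w) w) v) (\d.(\e.((d e) e)))) w)
Step 4: (((((\f.(\g.(\h.((f h) (g h))))) w) v) (\d.(\e.((d e) e)))) w)

Answer: (((((\f.(\g.(\h.((f h) (g h))))) w) v) (\d.(\e.((d e) e)))) w)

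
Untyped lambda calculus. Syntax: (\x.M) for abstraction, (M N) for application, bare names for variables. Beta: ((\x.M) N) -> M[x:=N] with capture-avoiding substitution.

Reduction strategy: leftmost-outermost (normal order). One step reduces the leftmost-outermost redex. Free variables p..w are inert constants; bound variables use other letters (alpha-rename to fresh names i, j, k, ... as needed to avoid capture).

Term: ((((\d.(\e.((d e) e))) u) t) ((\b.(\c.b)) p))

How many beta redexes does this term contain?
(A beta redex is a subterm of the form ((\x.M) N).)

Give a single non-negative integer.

Term: ((((\d.(\e.((d e) e))) u) t) ((\b.(\c.b)) p))
  Redex: ((\d.(\e.((d e) e))) u)
  Redex: ((\b.(\c.b)) p)
Total redexes: 2

Answer: 2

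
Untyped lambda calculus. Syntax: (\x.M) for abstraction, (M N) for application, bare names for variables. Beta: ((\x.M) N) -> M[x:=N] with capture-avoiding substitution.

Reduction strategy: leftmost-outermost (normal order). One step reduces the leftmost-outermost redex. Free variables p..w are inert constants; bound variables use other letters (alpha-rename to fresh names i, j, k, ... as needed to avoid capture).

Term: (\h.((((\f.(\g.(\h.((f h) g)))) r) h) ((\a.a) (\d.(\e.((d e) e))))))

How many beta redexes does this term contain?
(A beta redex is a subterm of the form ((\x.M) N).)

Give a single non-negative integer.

Term: (\h.((((\f.(\g.(\h.((f h) g)))) r) h) ((\a.a) (\d.(\e.((d e) e))))))
  Redex: ((\f.(\g.(\h.((f h) g)))) r)
  Redex: ((\a.a) (\d.(\e.((d e) e))))
Total redexes: 2

Answer: 2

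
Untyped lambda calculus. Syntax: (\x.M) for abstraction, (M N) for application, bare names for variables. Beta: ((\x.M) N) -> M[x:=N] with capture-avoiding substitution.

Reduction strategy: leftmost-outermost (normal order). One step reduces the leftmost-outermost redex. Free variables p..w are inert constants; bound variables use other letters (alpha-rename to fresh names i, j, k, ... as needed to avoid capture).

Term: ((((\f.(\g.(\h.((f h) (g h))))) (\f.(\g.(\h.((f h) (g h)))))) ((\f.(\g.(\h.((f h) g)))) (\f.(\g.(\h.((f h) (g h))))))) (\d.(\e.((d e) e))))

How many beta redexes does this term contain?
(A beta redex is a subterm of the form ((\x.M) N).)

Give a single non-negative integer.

Answer: 2

Derivation:
Term: ((((\f.(\g.(\h.((f h) (g h))))) (\f.(\g.(\h.((f h) (g h)))))) ((\f.(\g.(\h.((f h) g)))) (\f.(\g.(\h.((f h) (g h))))))) (\d.(\e.((d e) e))))
  Redex: ((\f.(\g.(\h.((f h) (g h))))) (\f.(\g.(\h.((f h) (g h))))))
  Redex: ((\f.(\g.(\h.((f h) g)))) (\f.(\g.(\h.((f h) (g h))))))
Total redexes: 2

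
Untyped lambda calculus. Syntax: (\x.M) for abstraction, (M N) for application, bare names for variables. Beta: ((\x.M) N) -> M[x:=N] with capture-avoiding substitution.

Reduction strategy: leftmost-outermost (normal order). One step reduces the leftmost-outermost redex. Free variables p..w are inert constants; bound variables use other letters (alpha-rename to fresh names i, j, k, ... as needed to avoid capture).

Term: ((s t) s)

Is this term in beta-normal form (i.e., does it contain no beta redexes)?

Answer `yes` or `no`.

Answer: yes

Derivation:
Term: ((s t) s)
No beta redexes found.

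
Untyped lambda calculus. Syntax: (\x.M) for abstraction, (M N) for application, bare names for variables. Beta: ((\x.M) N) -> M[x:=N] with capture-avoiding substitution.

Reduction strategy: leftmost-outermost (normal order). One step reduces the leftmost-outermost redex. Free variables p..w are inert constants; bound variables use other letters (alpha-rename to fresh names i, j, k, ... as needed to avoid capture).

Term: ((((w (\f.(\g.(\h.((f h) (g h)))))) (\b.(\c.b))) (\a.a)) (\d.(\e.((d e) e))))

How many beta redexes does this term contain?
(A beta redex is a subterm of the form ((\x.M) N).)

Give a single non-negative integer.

Answer: 0

Derivation:
Term: ((((w (\f.(\g.(\h.((f h) (g h)))))) (\b.(\c.b))) (\a.a)) (\d.(\e.((d e) e))))
  (no redexes)
Total redexes: 0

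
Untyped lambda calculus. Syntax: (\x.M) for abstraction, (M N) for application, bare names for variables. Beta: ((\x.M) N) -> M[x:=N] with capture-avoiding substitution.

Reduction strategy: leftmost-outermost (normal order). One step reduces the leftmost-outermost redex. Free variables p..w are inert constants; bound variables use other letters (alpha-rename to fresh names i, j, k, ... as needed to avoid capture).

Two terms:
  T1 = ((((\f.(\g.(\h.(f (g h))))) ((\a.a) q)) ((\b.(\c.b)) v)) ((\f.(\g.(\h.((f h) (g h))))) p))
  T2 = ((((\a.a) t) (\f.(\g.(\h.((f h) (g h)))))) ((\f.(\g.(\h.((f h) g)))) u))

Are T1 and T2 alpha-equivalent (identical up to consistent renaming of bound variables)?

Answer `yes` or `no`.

Term 1: ((((\f.(\g.(\h.(f (g h))))) ((\a.a) q)) ((\b.(\c.b)) v)) ((\f.(\g.(\h.((f h) (g h))))) p))
Term 2: ((((\a.a) t) (\f.(\g.(\h.((f h) (g h)))))) ((\f.(\g.(\h.((f h) g)))) u))
Alpha-equivalence: compare structure up to binder renaming.
Result: False

Answer: no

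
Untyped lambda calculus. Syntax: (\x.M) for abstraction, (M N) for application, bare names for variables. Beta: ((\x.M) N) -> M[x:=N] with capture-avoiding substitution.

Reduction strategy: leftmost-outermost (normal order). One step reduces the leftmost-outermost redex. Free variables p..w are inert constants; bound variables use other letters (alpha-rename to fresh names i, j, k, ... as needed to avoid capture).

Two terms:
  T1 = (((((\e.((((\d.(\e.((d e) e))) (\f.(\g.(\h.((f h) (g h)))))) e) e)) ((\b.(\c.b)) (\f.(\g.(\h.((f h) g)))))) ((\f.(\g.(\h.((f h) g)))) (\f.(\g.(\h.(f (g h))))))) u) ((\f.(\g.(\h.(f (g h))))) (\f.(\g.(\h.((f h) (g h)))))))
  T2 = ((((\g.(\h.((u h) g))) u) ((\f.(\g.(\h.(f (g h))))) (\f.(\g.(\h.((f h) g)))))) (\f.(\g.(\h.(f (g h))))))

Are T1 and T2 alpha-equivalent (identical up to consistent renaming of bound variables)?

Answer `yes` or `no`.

Answer: no

Derivation:
Term 1: (((((\e.((((\d.(\e.((d e) e))) (\f.(\g.(\h.((f h) (g h)))))) e) e)) ((\b.(\c.b)) (\f.(\g.(\h.((f h) g)))))) ((\f.(\g.(\h.((f h) g)))) (\f.(\g.(\h.(f (g h))))))) u) ((\f.(\g.(\h.(f (g h))))) (\f.(\g.(\h.((f h) (g h)))))))
Term 2: ((((\g.(\h.((u h) g))) u) ((\f.(\g.(\h.(f (g h))))) (\f.(\g.(\h.((f h) g)))))) (\f.(\g.(\h.(f (g h))))))
Alpha-equivalence: compare structure up to binder renaming.
Result: False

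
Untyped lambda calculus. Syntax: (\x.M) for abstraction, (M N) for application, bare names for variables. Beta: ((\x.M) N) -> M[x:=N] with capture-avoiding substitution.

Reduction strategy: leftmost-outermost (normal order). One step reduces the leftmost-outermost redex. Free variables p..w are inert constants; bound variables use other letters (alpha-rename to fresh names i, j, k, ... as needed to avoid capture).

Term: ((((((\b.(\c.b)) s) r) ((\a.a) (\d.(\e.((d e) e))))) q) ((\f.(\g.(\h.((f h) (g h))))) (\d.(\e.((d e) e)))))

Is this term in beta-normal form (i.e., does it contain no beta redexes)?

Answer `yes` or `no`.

Answer: no

Derivation:
Term: ((((((\b.(\c.b)) s) r) ((\a.a) (\d.(\e.((d e) e))))) q) ((\f.(\g.(\h.((f h) (g h))))) (\d.(\e.((d e) e)))))
Found 3 beta redex(es).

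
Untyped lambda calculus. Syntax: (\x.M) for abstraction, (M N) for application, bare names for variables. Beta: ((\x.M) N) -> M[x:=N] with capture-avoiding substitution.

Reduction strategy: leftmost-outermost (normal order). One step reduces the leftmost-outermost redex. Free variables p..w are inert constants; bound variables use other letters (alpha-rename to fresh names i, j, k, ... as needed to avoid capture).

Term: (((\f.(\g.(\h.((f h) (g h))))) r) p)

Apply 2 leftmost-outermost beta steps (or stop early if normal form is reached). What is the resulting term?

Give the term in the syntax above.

Step 0: (((\f.(\g.(\h.((f h) (g h))))) r) p)
Step 1: ((\g.(\h.((r h) (g h)))) p)
Step 2: (\h.((r h) (p h)))

Answer: (\h.((r h) (p h)))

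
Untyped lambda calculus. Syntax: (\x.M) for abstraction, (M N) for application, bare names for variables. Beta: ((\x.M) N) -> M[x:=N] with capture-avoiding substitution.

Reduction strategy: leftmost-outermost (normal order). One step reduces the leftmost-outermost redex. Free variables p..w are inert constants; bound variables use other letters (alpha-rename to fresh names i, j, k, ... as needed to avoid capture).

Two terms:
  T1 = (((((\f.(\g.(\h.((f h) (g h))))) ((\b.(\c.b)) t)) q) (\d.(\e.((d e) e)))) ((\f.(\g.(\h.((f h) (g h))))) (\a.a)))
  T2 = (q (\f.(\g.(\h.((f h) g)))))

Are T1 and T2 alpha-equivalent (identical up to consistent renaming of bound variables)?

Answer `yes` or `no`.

Answer: no

Derivation:
Term 1: (((((\f.(\g.(\h.((f h) (g h))))) ((\b.(\c.b)) t)) q) (\d.(\e.((d e) e)))) ((\f.(\g.(\h.((f h) (g h))))) (\a.a)))
Term 2: (q (\f.(\g.(\h.((f h) g)))))
Alpha-equivalence: compare structure up to binder renaming.
Result: False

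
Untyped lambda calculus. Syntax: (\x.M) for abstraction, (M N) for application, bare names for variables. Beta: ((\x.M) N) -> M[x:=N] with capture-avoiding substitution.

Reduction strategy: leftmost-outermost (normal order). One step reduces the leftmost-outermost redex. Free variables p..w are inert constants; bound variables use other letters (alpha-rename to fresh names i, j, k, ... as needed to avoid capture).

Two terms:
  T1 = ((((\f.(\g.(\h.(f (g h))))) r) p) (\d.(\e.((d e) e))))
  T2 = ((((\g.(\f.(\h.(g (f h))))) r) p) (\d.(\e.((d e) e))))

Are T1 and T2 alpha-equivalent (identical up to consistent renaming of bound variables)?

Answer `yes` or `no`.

Term 1: ((((\f.(\g.(\h.(f (g h))))) r) p) (\d.(\e.((d e) e))))
Term 2: ((((\g.(\f.(\h.(g (f h))))) r) p) (\d.(\e.((d e) e))))
Alpha-equivalence: compare structure up to binder renaming.
Result: True

Answer: yes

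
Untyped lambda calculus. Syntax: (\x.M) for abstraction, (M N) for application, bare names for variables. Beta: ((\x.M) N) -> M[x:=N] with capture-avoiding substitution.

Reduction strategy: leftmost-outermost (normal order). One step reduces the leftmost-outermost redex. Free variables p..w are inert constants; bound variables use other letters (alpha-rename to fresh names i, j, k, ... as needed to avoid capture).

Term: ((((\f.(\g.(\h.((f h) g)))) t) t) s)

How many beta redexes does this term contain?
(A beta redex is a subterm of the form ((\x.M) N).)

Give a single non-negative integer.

Answer: 1

Derivation:
Term: ((((\f.(\g.(\h.((f h) g)))) t) t) s)
  Redex: ((\f.(\g.(\h.((f h) g)))) t)
Total redexes: 1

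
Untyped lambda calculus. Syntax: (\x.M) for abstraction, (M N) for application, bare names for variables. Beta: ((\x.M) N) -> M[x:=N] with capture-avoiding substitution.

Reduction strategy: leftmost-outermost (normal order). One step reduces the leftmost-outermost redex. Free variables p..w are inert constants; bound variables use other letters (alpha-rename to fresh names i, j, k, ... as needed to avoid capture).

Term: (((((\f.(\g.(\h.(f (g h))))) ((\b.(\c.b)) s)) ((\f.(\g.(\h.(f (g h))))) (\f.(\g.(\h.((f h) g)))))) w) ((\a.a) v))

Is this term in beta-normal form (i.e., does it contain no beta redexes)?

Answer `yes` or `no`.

Answer: no

Derivation:
Term: (((((\f.(\g.(\h.(f (g h))))) ((\b.(\c.b)) s)) ((\f.(\g.(\h.(f (g h))))) (\f.(\g.(\h.((f h) g)))))) w) ((\a.a) v))
Found 4 beta redex(es).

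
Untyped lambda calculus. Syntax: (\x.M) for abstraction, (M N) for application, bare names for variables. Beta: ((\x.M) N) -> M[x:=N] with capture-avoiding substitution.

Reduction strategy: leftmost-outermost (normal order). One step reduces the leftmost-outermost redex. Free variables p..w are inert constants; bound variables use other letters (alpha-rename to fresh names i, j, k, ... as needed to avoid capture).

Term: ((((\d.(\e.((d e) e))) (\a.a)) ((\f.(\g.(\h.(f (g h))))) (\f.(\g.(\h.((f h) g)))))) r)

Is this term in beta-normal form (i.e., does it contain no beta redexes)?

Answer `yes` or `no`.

Term: ((((\d.(\e.((d e) e))) (\a.a)) ((\f.(\g.(\h.(f (g h))))) (\f.(\g.(\h.((f h) g)))))) r)
Found 2 beta redex(es).

Answer: no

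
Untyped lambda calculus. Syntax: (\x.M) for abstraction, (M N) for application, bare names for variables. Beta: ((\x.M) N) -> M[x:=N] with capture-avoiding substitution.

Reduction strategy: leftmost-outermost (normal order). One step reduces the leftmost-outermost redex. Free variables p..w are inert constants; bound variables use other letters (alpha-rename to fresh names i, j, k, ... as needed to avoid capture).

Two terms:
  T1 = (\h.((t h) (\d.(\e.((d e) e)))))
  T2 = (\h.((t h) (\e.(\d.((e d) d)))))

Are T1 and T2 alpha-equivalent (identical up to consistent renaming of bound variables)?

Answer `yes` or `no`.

Term 1: (\h.((t h) (\d.(\e.((d e) e)))))
Term 2: (\h.((t h) (\e.(\d.((e d) d)))))
Alpha-equivalence: compare structure up to binder renaming.
Result: True

Answer: yes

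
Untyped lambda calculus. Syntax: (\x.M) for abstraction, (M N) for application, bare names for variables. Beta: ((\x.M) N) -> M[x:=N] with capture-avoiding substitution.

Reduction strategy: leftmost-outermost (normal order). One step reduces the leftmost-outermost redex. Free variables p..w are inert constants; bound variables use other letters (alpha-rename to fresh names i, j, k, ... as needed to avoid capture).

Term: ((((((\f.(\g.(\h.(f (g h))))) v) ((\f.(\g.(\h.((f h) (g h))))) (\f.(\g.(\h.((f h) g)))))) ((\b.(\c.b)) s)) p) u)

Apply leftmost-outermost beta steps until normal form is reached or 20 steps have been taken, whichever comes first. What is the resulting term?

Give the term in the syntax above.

Answer: (((v (\h.(\i.((h i) s)))) p) u)

Derivation:
Step 0: ((((((\f.(\g.(\h.(f (g h))))) v) ((\f.(\g.(\h.((f h) (g h))))) (\f.(\g.(\h.((f h) g)))))) ((\b.(\c.b)) s)) p) u)
Step 1: (((((\g.(\h.(v (g h)))) ((\f.(\g.(\h.((f h) (g h))))) (\f.(\g.(\h.((f h) g)))))) ((\b.(\c.b)) s)) p) u)
Step 2: ((((\h.(v (((\f.(\g.(\h.((f h) (g h))))) (\f.(\g.(\h.((f h) g))))) h))) ((\b.(\c.b)) s)) p) u)
Step 3: (((v (((\f.(\g.(\h.((f h) (g h))))) (\f.(\g.(\h.((f h) g))))) ((\b.(\c.b)) s))) p) u)
Step 4: (((v ((\g.(\h.(((\f.(\g.(\h.((f h) g)))) h) (g h)))) ((\b.(\c.b)) s))) p) u)
Step 5: (((v (\h.(((\f.(\g.(\h.((f h) g)))) h) (((\b.(\c.b)) s) h)))) p) u)
Step 6: (((v (\h.((\g.(\i.((h i) g))) (((\b.(\c.b)) s) h)))) p) u)
Step 7: (((v (\h.(\i.((h i) (((\b.(\c.b)) s) h))))) p) u)
Step 8: (((v (\h.(\i.((h i) ((\c.s) h))))) p) u)
Step 9: (((v (\h.(\i.((h i) s)))) p) u)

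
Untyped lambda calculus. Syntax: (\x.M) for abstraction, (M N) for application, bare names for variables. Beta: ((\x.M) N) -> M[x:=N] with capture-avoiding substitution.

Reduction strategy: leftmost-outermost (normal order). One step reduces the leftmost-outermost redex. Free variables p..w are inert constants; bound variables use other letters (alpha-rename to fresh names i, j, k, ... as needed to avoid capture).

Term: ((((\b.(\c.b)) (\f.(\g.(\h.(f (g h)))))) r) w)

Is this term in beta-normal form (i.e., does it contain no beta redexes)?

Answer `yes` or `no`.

Term: ((((\b.(\c.b)) (\f.(\g.(\h.(f (g h)))))) r) w)
Found 1 beta redex(es).

Answer: no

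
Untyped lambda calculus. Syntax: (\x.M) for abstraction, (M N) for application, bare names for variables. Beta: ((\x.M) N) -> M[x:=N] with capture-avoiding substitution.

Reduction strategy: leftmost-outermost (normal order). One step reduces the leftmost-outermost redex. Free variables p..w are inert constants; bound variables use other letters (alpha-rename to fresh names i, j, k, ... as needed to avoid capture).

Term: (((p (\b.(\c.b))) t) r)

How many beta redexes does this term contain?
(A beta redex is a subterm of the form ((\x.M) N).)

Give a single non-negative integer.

Term: (((p (\b.(\c.b))) t) r)
  (no redexes)
Total redexes: 0

Answer: 0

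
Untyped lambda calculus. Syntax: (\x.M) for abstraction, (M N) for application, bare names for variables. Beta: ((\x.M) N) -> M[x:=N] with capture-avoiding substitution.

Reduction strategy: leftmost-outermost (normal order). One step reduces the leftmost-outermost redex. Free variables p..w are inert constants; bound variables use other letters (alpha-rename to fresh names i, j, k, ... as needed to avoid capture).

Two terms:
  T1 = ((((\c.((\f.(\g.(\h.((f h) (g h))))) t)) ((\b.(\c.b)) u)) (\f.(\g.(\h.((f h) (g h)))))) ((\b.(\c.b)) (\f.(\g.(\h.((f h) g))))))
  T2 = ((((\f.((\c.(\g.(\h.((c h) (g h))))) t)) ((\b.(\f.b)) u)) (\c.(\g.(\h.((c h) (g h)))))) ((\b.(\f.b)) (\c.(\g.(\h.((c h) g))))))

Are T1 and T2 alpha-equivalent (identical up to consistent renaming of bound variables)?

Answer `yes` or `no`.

Answer: yes

Derivation:
Term 1: ((((\c.((\f.(\g.(\h.((f h) (g h))))) t)) ((\b.(\c.b)) u)) (\f.(\g.(\h.((f h) (g h)))))) ((\b.(\c.b)) (\f.(\g.(\h.((f h) g))))))
Term 2: ((((\f.((\c.(\g.(\h.((c h) (g h))))) t)) ((\b.(\f.b)) u)) (\c.(\g.(\h.((c h) (g h)))))) ((\b.(\f.b)) (\c.(\g.(\h.((c h) g))))))
Alpha-equivalence: compare structure up to binder renaming.
Result: True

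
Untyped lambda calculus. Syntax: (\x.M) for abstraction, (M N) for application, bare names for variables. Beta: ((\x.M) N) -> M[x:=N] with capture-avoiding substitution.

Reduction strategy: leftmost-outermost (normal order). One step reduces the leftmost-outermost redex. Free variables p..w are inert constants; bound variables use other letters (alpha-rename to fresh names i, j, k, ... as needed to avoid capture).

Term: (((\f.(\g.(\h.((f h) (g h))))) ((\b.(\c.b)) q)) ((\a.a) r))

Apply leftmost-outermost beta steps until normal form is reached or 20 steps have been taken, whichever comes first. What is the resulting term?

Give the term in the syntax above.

Answer: (\h.(q (r h)))

Derivation:
Step 0: (((\f.(\g.(\h.((f h) (g h))))) ((\b.(\c.b)) q)) ((\a.a) r))
Step 1: ((\g.(\h.((((\b.(\c.b)) q) h) (g h)))) ((\a.a) r))
Step 2: (\h.((((\b.(\c.b)) q) h) (((\a.a) r) h)))
Step 3: (\h.(((\c.q) h) (((\a.a) r) h)))
Step 4: (\h.(q (((\a.a) r) h)))
Step 5: (\h.(q (r h)))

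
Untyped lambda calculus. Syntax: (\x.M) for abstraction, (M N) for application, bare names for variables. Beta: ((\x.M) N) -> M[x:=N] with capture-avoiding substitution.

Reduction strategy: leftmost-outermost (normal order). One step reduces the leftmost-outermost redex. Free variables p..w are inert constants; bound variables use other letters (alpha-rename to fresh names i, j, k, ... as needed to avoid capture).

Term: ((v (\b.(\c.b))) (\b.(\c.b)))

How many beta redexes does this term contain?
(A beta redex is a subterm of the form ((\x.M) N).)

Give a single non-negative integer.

Answer: 0

Derivation:
Term: ((v (\b.(\c.b))) (\b.(\c.b)))
  (no redexes)
Total redexes: 0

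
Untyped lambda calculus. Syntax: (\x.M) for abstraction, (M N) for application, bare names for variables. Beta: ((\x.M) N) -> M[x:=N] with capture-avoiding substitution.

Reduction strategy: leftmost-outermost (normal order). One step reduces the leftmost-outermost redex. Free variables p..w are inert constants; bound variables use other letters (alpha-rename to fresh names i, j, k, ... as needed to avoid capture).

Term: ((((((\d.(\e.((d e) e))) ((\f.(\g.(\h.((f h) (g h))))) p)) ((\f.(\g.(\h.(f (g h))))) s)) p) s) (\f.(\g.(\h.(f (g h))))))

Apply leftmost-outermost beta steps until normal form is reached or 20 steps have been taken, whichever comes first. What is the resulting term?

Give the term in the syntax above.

Step 0: ((((((\d.(\e.((d e) e))) ((\f.(\g.(\h.((f h) (g h))))) p)) ((\f.(\g.(\h.(f (g h))))) s)) p) s) (\f.(\g.(\h.(f (g h))))))
Step 1: (((((\e.((((\f.(\g.(\h.((f h) (g h))))) p) e) e)) ((\f.(\g.(\h.(f (g h))))) s)) p) s) (\f.(\g.(\h.(f (g h))))))
Step 2: (((((((\f.(\g.(\h.((f h) (g h))))) p) ((\f.(\g.(\h.(f (g h))))) s)) ((\f.(\g.(\h.(f (g h))))) s)) p) s) (\f.(\g.(\h.(f (g h))))))
Step 3: ((((((\g.(\h.((p h) (g h)))) ((\f.(\g.(\h.(f (g h))))) s)) ((\f.(\g.(\h.(f (g h))))) s)) p) s) (\f.(\g.(\h.(f (g h))))))
Step 4: (((((\h.((p h) (((\f.(\g.(\h.(f (g h))))) s) h))) ((\f.(\g.(\h.(f (g h))))) s)) p) s) (\f.(\g.(\h.(f (g h))))))
Step 5: (((((p ((\f.(\g.(\h.(f (g h))))) s)) (((\f.(\g.(\h.(f (g h))))) s) ((\f.(\g.(\h.(f (g h))))) s))) p) s) (\f.(\g.(\h.(f (g h))))))
Step 6: (((((p (\g.(\h.(s (g h))))) (((\f.(\g.(\h.(f (g h))))) s) ((\f.(\g.(\h.(f (g h))))) s))) p) s) (\f.(\g.(\h.(f (g h))))))
Step 7: (((((p (\g.(\h.(s (g h))))) ((\g.(\h.(s (g h)))) ((\f.(\g.(\h.(f (g h))))) s))) p) s) (\f.(\g.(\h.(f (g h))))))
Step 8: (((((p (\g.(\h.(s (g h))))) (\h.(s (((\f.(\g.(\h.(f (g h))))) s) h)))) p) s) (\f.(\g.(\h.(f (g h))))))
Step 9: (((((p (\g.(\h.(s (g h))))) (\h.(s ((\g.(\h.(s (g h)))) h)))) p) s) (\f.(\g.(\h.(f (g h))))))
Step 10: (((((p (\g.(\h.(s (g h))))) (\h.(s (\i.(s (h i)))))) p) s) (\f.(\g.(\h.(f (g h))))))

Answer: (((((p (\g.(\h.(s (g h))))) (\h.(s (\i.(s (h i)))))) p) s) (\f.(\g.(\h.(f (g h))))))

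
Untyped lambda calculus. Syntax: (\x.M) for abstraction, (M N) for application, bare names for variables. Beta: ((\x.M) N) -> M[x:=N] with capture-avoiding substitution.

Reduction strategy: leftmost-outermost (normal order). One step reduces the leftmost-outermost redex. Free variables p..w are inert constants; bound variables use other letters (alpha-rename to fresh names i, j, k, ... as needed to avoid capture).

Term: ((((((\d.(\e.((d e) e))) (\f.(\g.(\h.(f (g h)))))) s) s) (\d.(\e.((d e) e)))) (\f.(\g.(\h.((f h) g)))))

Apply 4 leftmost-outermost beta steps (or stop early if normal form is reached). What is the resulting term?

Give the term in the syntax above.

Answer: ((((\h.(s (s h))) s) (\d.(\e.((d e) e)))) (\f.(\g.(\h.((f h) g)))))

Derivation:
Step 0: ((((((\d.(\e.((d e) e))) (\f.(\g.(\h.(f (g h)))))) s) s) (\d.(\e.((d e) e)))) (\f.(\g.(\h.((f h) g)))))
Step 1: (((((\e.(((\f.(\g.(\h.(f (g h))))) e) e)) s) s) (\d.(\e.((d e) e)))) (\f.(\g.(\h.((f h) g)))))
Step 2: ((((((\f.(\g.(\h.(f (g h))))) s) s) s) (\d.(\e.((d e) e)))) (\f.(\g.(\h.((f h) g)))))
Step 3: (((((\g.(\h.(s (g h)))) s) s) (\d.(\e.((d e) e)))) (\f.(\g.(\h.((f h) g)))))
Step 4: ((((\h.(s (s h))) s) (\d.(\e.((d e) e)))) (\f.(\g.(\h.((f h) g)))))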